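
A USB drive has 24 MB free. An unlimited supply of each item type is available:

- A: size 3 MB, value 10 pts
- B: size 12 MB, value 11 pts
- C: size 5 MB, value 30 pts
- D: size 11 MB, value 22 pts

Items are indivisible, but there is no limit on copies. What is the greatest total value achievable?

130 pts

Best value-per-unit is C at 30/5; filling with it alone gives 4×30 = 120.
Optimal mix: 1×A + 4×C → size 23, value 130.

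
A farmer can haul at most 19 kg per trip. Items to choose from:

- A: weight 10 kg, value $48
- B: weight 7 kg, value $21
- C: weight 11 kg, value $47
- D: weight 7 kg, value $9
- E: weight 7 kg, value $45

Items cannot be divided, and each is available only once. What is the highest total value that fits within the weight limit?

$93

Check high-value combinations within 19 kg:
- A+E: weight 10+7=17, value 48+45=93
- C+E: weight 11+7=18, value 47+45=92
- A+B: weight 10+7=17, value 48+21=69
- B+C: weight 7+11=18, value 21+47=68
- B+E: weight 7+7=14, value 21+45=66
Best: $93.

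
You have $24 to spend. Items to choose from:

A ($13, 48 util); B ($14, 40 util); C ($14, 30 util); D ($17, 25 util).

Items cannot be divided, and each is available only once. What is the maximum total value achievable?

48 util

Check high-value combinations within $24:
- A: cost 13, value 48
- B: cost 14, value 40
- C: cost 14, value 30
Best: 48 util.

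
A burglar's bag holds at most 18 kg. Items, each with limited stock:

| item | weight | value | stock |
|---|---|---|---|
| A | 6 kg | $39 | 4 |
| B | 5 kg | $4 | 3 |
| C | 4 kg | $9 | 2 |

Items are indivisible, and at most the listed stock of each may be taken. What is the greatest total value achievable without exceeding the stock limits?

Best selections within weight 18 and stock limits:
- 3×A: weight 18, value 117
- 2×A + 1×C: weight 16, value 87
Best: $117.

$117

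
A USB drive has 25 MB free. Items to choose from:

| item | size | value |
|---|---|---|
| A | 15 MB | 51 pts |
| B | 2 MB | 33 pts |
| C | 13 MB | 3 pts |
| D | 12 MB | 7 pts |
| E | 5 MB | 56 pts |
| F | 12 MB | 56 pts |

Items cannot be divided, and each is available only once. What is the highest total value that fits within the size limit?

145 pts

Check high-value combinations within 25 MB:
- B+E+F: size 2+5+12=19, value 33+56+56=145
- A+B+E: size 15+2+5=22, value 51+33+56=140
- E+F: size 5+12=17, value 56+56=112
- A+E: size 15+5=20, value 51+56=107
Best: 145 pts.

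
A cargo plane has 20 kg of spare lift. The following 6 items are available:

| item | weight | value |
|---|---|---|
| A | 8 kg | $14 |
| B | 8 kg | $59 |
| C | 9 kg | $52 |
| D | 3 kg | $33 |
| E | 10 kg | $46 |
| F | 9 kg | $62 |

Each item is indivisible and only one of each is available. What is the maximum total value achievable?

Check high-value combinations within 20 kg:
- B+D+F: weight 8+3+9=20, value 59+33+62=154
- B+C+D: weight 8+9+3=20, value 59+52+33=144
- B+F: weight 8+9=17, value 59+62=121
- C+F: weight 9+9=18, value 52+62=114
Best: $154.

$154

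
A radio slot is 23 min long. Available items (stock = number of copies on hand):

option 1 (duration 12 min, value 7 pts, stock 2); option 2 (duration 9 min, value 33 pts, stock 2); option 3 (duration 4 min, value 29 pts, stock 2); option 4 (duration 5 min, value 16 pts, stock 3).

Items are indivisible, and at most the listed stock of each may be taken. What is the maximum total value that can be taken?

107 pts

Top feasible selections:
- 1×option 2 + 2×option 3 + 1×option 4: duration 22, value 107
- 2×option 3 + 3×option 4: duration 23, value 106
- 2×option 2 + 1×option 3: duration 22, value 95
- 1×option 2 + 1×option 3 + 2×option 4: duration 23, value 94
Best: 107 pts.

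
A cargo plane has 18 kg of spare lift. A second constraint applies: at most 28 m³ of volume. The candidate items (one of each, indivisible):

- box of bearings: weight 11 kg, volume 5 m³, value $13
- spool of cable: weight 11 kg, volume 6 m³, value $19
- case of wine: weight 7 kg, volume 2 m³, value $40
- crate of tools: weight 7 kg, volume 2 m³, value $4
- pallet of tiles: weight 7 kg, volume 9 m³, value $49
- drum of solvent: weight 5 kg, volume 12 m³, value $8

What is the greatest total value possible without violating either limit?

$89

Feasible sets respecting both limits:
- case of wine+pallet of tiles: weight 14, volume 11, value 89
- spool of cable+pallet of tiles: weight 18, volume 15, value 68
- box of bearings+pallet of tiles: weight 18, volume 14, value 62
- spool of cable+case of wine: weight 18, volume 8, value 59
Best: $89.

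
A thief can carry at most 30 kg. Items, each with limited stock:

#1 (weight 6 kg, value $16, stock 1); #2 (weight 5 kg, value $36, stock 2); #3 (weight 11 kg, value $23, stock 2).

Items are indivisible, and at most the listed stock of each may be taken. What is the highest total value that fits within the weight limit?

$111

Best selections within weight 30 and stock limits:
- 1×#1 + 2×#2 + 1×#3: weight 27, value 111
- 2×#2 + 1×#3: weight 21, value 95
- 1×#1 + 2×#2: weight 16, value 88
Best: $111.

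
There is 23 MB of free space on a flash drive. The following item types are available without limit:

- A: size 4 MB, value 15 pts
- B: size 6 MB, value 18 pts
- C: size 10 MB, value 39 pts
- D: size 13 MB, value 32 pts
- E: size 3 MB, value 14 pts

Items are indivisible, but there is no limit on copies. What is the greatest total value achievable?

100 pts

Best value-per-unit is E at 14/3; filling with it alone gives 7×14 = 98.
Optimal mix: 2×A + 5×E → size 23, value 100.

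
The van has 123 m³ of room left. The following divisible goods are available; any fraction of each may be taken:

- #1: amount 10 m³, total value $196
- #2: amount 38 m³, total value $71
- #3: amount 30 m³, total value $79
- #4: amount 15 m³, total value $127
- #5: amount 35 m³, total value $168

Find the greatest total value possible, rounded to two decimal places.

Take in order of value per unit:
- #1 (196/10 per unit): all 10 → value 196, running total 196.00
- #4 (127/15 per unit): all 15 → value 127, running total 323.00
- #5 (168/35 per unit): all 35 → value 168, running total 491.00
- #3 (79/30 per unit): all 30 → value 79, running total 570.00
- #2 (71/38 per unit): 33 of 38 → value 33×71/38 = 61.6579, running total 631.66
Total 631.66.

631.66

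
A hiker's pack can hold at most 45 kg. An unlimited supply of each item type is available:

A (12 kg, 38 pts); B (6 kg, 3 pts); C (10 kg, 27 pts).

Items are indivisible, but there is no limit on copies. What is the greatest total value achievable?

Best value-per-unit is A at 38/12; filling with it alone gives 3×38 = 114.
Optimal mix: 2×A + 2×C → weight 44, value 130.

130 pts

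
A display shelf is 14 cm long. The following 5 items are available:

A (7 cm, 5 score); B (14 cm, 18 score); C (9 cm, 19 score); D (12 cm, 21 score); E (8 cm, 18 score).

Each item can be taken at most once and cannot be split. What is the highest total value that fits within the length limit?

21 score

Check high-value combinations within 14 cm:
- D: length 12, value 21
- C: length 9, value 19
- E: length 8, value 18
- B: length 14, value 18
- A: length 7, value 5
Best: 21 score.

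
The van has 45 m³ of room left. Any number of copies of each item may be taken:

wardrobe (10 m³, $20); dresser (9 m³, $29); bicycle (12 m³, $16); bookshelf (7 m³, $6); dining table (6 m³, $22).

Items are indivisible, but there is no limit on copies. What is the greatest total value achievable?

$161

Best value-per-unit is dining table at 22/6; filling with it alone gives 7×22 = 154.
Optimal mix: 1×dresser + 6×dining table → volume 45, value 161.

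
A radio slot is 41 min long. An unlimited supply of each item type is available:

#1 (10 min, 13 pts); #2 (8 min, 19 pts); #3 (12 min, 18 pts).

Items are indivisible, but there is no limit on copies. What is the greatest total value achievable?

95 pts

Best value-per-unit is #2 at 19/8, and filling with it alone uses duration 5×8=40. No mix of the others beats 5×19 = 95.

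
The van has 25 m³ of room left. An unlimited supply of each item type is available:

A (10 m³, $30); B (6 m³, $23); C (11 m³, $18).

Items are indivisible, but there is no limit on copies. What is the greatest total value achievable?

Best value-per-unit is B at 23/6, and filling with it alone uses volume 4×6=24. No mix of the others beats 4×23 = 92.

$92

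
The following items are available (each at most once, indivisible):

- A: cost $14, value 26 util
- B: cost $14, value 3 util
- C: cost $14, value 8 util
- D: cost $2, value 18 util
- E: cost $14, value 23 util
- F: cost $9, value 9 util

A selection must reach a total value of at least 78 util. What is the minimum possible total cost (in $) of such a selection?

Subsets with value ≥ 78, sorted by total cost:
- A+C+D+E+F: cost 53, value 84
- A+B+D+E+F: cost 53, value 79
- A+B+C+D+E: cost 58, value 78
- A+B+C+D+E+F: cost 67, value 87
Minimum cost: 53 $.

53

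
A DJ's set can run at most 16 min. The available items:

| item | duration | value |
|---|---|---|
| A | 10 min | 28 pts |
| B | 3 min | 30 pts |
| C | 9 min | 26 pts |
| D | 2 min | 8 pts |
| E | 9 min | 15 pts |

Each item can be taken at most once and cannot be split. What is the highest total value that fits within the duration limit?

This is a 0/1 knapsack; check combinations near the capacity.
- A+B+D: duration 10+3+2=15, value 28+30+8=66
- B+C+D: duration 3+9+2=14, value 30+26+8=64
- A+B: duration 10+3=13, value 28+30=58
- B+C: duration 3+9=12, value 30+26=56
Best: 66 pts.

66 pts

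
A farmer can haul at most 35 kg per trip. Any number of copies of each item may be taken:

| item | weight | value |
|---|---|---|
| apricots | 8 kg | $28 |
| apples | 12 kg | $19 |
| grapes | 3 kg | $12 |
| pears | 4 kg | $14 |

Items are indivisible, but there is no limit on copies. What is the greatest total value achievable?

Best value-per-unit is grapes at 12/3; filling with it alone gives 11×12 = 132.
Optimal mix: 1×apricots + 9×grapes → weight 35, value 136.

$136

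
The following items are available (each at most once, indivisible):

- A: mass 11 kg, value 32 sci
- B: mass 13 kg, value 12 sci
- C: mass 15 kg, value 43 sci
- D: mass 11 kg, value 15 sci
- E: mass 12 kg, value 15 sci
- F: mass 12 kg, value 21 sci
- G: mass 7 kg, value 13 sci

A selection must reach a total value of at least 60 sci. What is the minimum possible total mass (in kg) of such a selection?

Subsets with value ≥ 60, sorted by total mass:
- A+C: mass 26, value 75
- C+F: mass 27, value 64
- A+D+G: mass 29, value 60
- A+F+G: mass 30, value 66
Minimum mass: 26 kg.

26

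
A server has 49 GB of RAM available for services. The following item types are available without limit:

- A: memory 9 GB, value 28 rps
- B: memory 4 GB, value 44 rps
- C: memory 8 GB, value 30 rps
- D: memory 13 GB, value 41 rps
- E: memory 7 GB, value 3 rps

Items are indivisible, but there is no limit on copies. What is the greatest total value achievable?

Best value-per-unit is B at 44/4, and filling with it alone uses memory 12×4=48. No mix of the others beats 12×44 = 528.

528 rps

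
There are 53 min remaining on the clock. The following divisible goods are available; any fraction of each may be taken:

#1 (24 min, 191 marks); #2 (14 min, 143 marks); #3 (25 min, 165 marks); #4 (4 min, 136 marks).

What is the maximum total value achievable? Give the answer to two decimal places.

542.60

Take in order of value per unit:
- #4 (136/4 per unit): all 4 → value 136, running total 136.00
- #2 (143/14 per unit): all 14 → value 143, running total 279.00
- #1 (191/24 per unit): all 24 → value 191, running total 470.00
- #3 (165/25 per unit): 11 of 25 → value 11×165/25 = 72.6000, running total 542.60
Total 542.60.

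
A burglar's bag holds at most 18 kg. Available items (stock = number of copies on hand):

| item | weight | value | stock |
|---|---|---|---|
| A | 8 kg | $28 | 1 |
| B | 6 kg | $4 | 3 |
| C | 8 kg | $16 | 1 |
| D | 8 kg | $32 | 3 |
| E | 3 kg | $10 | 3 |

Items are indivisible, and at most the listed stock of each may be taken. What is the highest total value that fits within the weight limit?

Best selections within weight 18 and stock limits:
- 2×D: weight 16, value 64
- 1×D + 3×E: weight 17, value 62
- 1×A + 1×D: weight 16, value 60
- 1×A + 3×E: weight 17, value 58
Best: $64.

$64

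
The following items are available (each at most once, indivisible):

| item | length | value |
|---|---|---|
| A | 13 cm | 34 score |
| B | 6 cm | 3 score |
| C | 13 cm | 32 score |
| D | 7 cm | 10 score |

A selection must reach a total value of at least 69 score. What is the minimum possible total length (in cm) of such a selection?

32

Subsets with value ≥ 69, sorted by total length:
- A+B+C: length 32, value 69
- A+C+D: length 33, value 76
Minimum length: 32 cm.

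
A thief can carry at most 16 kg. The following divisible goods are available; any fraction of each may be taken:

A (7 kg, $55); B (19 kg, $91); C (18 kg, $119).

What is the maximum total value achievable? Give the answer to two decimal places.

114.50

Take in order of value per unit:
- A (55/7 per unit): all 7 → value 55, running total 55.00
- C (119/18 per unit): 9 of 18 → value 9×119/18 = 59.5000, running total 114.50
Total 114.50.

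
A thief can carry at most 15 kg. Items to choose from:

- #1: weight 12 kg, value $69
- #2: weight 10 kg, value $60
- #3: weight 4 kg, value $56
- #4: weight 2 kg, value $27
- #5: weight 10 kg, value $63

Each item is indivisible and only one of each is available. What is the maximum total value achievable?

$119

This is a 0/1 knapsack; check combinations near the capacity.
- #3+#5: weight 4+10=14, value 56+63=119
- #2+#3: weight 10+4=14, value 60+56=116
- #1+#4: weight 12+2=14, value 69+27=96
Best: $119.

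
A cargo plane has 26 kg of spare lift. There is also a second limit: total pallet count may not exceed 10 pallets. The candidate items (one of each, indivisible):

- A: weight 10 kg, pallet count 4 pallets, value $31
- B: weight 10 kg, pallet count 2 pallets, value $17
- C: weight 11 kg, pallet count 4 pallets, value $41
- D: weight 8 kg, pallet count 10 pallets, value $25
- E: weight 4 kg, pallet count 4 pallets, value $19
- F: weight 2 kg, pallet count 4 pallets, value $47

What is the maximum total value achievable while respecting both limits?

Feasible sets respecting both limits:
- B+C+F: weight 23, pallet count 10, value 105
- A+B+F: weight 22, pallet count 10, value 95
- C+F: weight 13, pallet count 8, value 88
Best: $105.

$105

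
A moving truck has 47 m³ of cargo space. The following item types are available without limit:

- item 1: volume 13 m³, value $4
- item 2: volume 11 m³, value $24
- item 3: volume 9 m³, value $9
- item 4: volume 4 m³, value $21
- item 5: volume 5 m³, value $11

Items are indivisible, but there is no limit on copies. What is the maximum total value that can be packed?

Best value-per-unit is item 4 at 21/4, and filling with it alone uses volume 11×4=44. No mix of the others beats 11×21 = 231.

$231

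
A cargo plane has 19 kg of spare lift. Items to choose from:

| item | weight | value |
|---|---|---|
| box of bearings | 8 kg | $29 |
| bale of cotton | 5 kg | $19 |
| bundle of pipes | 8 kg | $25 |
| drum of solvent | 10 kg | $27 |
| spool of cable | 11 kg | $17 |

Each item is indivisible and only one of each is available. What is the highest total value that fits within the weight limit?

$56

Check high-value combinations within 19 kg:
- box of bearings+drum of solvent: weight 8+10=18, value 29+27=56
- box of bearings+bundle of pipes: weight 8+8=16, value 29+25=54
- bundle of pipes+drum of solvent: weight 8+10=18, value 25+27=52
- box of bearings+bale of cotton: weight 8+5=13, value 29+19=48
Best: $56.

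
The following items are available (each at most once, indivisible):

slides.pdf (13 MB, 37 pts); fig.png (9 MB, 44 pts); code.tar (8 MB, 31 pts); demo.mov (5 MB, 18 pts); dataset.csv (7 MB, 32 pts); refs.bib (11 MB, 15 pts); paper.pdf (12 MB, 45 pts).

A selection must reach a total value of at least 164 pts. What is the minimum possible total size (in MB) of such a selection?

41

Subsets with value ≥ 164, sorted by total size:
- fig.png+code.tar+demo.mov+dataset.csv+paper.pdf: size 41, value 170
- slides.pdf+fig.png+demo.mov+dataset.csv+paper.pdf: size 46, value 176
- slides.pdf+fig.png+code.tar+demo.mov+paper.pdf: size 47, value 175
Minimum size: 41 MB.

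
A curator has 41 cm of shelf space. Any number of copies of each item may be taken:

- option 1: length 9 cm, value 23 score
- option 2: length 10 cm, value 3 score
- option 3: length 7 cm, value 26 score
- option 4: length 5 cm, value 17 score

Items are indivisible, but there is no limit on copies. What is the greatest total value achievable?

Best value-per-unit is option 3 at 26/7; filling with it alone gives 5×26 = 130.
Optimal mix: 5×option 3 + 1×option 4 → length 40, value 147.

147 score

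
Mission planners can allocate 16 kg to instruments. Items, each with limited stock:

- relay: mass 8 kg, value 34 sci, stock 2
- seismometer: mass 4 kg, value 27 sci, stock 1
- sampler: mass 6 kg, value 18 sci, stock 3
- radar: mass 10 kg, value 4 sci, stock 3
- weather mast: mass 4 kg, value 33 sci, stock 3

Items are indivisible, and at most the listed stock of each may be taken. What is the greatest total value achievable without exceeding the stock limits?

Best selections within mass 16 and stock limits:
- 1×seismometer + 3×weather mast: mass 16, value 126
- 1×relay + 2×weather mast: mass 16, value 100
- 3×weather mast: mass 12, value 99
- 1×relay + 1×seismometer + 1×weather mast: mass 16, value 94
Best: 126 sci.

126 sci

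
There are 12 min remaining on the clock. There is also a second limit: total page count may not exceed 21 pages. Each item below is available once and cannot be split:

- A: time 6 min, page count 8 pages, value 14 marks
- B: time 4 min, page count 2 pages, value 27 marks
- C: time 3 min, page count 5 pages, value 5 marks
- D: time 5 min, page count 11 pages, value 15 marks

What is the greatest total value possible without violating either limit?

47 marks

Feasible sets respecting both limits:
- B+C+D: time 12, page count 18, value 47
- B+D: time 9, page count 13, value 42
- A+B: time 10, page count 10, value 41
- B+C: time 7, page count 7, value 32
Best: 47 marks.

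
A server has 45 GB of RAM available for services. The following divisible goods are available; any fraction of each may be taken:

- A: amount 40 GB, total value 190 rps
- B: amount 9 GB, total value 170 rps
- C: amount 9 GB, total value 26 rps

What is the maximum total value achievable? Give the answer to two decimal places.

341.00

Take in order of value per unit:
- B (170/9 per unit): all 9 → value 170, running total 170.00
- A (190/40 per unit): 36 of 40 → value 36×190/40 = 171.0000, running total 341.00
Total 341.00.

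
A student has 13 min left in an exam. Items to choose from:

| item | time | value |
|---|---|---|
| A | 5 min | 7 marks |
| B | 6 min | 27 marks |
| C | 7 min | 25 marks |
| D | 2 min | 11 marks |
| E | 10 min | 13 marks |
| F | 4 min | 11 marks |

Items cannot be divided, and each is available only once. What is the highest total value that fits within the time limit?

52 marks

Check high-value combinations within 13 min:
- B+C: time 6+7=13, value 27+25=52
- B+D+F: time 6+2+4=12, value 27+11+11=49
- C+D+F: time 7+2+4=13, value 25+11+11=47
Best: 52 marks.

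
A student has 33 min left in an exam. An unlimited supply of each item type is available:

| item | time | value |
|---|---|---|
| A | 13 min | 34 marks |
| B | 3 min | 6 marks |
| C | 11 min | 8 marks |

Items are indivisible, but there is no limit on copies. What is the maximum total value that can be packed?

Best value-per-unit is A at 34/13; filling with it alone gives 2×34 = 68.
Optimal mix: 2×A + 2×B → time 32, value 80.

80 marks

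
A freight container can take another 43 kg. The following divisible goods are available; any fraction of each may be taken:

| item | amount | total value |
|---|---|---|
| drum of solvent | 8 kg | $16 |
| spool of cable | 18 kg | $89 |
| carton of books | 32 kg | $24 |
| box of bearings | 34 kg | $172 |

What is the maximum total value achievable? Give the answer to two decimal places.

216.50

Take in order of value per unit:
- box of bearings (172/34 per unit): all 34 → value 172, running total 172.00
- spool of cable (89/18 per unit): 9 of 18 → value 9×89/18 = 44.5000, running total 216.50
Total 216.50.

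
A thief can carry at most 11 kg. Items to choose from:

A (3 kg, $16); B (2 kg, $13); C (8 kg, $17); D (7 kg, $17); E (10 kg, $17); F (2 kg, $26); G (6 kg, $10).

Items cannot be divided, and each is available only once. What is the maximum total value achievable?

$56

This is a 0/1 knapsack; check combinations near the capacity.
- B+D+F: weight 2+7+2=11, value 13+17+26=56
- A+B+F: weight 3+2+2=7, value 16+13+26=55
- A+F+G: weight 3+2+6=11, value 16+26+10=52
- B+F+G: weight 2+2+6=10, value 13+26+10=49
- D+F: weight 7+2=9, value 17+26=43
Best: $56.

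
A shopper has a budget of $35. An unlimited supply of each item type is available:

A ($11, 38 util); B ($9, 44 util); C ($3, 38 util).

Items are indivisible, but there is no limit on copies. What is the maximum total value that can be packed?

Best value-per-unit is C at 38/3, and filling with it alone uses cost 11×3=33. No mix of the others beats 11×38 = 418.

418 util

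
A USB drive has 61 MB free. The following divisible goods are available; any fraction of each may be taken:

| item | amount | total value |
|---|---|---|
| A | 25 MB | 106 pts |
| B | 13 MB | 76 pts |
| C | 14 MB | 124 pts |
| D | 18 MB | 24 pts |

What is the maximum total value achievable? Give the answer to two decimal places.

Take in order of value per unit:
- C (124/14 per unit): all 14 → value 124, running total 124.00
- B (76/13 per unit): all 13 → value 76, running total 200.00
- A (106/25 per unit): all 25 → value 106, running total 306.00
- D (24/18 per unit): 9 of 18 → value 9×24/18 = 12.0000, running total 318.00
Total 318.00.

318.00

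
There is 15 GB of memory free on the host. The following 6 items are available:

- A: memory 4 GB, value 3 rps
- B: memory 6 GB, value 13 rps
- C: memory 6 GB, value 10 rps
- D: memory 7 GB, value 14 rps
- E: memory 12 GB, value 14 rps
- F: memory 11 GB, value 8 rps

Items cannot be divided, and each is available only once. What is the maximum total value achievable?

Check high-value combinations within 15 GB:
- B+D: memory 6+7=13, value 13+14=27
- C+D: memory 6+7=13, value 10+14=24
- B+C: memory 6+6=12, value 13+10=23
Best: 27 rps.

27 rps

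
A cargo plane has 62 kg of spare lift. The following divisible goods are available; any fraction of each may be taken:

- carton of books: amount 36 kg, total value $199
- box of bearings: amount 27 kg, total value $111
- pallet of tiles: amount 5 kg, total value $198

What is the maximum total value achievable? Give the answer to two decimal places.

Take in order of value per unit:
- pallet of tiles (198/5 per unit): all 5 → value 198, running total 198.00
- carton of books (199/36 per unit): all 36 → value 199, running total 397.00
- box of bearings (111/27 per unit): 21 of 27 → value 21×111/27 = 86.3333, running total 483.33
Total 483.33.

483.33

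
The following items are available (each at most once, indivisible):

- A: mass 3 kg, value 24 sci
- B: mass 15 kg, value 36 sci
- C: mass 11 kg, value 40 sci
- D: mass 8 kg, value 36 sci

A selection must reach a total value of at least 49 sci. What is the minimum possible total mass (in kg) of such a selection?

11

Subsets with value ≥ 49, sorted by total mass:
- A+D: mass 11, value 60
- A+C: mass 14, value 64
- A+B: mass 18, value 60
Minimum mass: 11 kg.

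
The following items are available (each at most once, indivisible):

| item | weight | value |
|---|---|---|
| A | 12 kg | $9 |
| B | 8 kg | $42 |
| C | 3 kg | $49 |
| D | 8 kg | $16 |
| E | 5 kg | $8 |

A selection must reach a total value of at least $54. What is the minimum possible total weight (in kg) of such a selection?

8

Subsets with value ≥ 54, sorted by total weight:
- C+E: weight 8, value 57
- B+C: weight 11, value 91
- C+D: weight 11, value 65
Minimum weight: 8 kg.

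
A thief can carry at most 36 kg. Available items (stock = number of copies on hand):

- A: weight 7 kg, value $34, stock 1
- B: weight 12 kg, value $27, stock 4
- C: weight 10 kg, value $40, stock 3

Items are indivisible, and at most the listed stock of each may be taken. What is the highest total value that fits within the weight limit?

$120

Top feasible selections:
- 3×C: weight 30, value 120
- 1×A + 2×C: weight 27, value 114
Best: $120.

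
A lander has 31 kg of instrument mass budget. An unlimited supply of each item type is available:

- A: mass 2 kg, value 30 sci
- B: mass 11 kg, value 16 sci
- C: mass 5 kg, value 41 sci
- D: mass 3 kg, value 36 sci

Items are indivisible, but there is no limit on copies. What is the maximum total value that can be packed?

456 sci

Best value-per-unit is A at 30/2; filling with it alone gives 15×30 = 450.
Optimal mix: 14×A + 1×D → mass 31, value 456.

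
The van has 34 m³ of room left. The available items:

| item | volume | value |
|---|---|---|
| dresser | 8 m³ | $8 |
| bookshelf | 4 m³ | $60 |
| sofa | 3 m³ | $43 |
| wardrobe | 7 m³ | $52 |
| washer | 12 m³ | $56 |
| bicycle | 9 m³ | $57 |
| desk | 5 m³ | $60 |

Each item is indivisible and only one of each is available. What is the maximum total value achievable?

$276

Check high-value combinations within 34 m³:
- bookshelf+sofa+washer+bicycle+desk: volume 4+3+12+9+5=33, value 60+43+56+57+60=276
- bookshelf+sofa+wardrobe+bicycle+desk: volume 4+3+7+9+5=28, value 60+43+52+57+60=272
- bookshelf+sofa+wardrobe+washer+desk: volume 4+3+7+12+5=31, value 60+43+52+56+60=271
Best: $276.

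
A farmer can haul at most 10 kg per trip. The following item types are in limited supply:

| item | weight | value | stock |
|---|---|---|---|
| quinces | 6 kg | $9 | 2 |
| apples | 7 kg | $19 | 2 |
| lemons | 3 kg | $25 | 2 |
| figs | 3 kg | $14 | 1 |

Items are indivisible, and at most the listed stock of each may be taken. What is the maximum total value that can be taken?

Top feasible selections:
- 2×lemons + 1×figs: weight 9, value 64
- 2×lemons: weight 6, value 50
Best: $64.

$64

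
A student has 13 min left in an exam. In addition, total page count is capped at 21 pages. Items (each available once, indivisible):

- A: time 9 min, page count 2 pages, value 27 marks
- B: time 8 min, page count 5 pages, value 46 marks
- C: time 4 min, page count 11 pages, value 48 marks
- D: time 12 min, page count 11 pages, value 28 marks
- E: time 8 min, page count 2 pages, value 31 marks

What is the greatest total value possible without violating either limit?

94 marks

Feasible sets respecting both limits:
- B+C: time 12, page count 16, value 94
- C+E: time 12, page count 13, value 79
- A+C: time 13, page count 13, value 75
- C: time 4, page count 11, value 48
Best: 94 marks.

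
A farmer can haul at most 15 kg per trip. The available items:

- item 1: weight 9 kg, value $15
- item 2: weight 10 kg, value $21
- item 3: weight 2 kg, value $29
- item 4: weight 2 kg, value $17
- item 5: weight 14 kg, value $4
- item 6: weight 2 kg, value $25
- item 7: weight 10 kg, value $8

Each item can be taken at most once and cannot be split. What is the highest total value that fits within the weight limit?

Check high-value combinations within 15 kg:
- item 1+item 3+item 4+item 6: weight 9+2+2+2=15, value 15+29+17+25=86
- item 2+item 3+item 6: weight 10+2+2=14, value 21+29+25=75
- item 3+item 4+item 6: weight 2+2+2=6, value 29+17+25=71
- item 1+item 3+item 6: weight 9+2+2=13, value 15+29+25=69
- item 2+item 3+item 4: weight 10+2+2=14, value 21+29+17=67
Best: $86.

$86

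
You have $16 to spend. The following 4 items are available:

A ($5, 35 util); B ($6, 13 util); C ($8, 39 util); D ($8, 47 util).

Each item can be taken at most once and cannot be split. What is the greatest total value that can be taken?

86 util

Check high-value combinations within $16:
- C+D: cost 8+8=16, value 39+47=86
- A+D: cost 5+8=13, value 35+47=82
- A+C: cost 5+8=13, value 35+39=74
Best: 86 util.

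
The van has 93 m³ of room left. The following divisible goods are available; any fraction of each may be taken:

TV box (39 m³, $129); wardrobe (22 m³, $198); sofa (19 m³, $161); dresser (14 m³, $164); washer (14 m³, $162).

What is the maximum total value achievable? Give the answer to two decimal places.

Take in order of value per unit:
- dresser (164/14 per unit): all 14 → value 164, running total 164.00
- washer (162/14 per unit): all 14 → value 162, running total 326.00
- wardrobe (198/22 per unit): all 22 → value 198, running total 524.00
- sofa (161/19 per unit): all 19 → value 161, running total 685.00
- TV box (129/39 per unit): 24 of 39 → value 24×129/39 = 79.3846, running total 764.38
Total 764.38.

764.38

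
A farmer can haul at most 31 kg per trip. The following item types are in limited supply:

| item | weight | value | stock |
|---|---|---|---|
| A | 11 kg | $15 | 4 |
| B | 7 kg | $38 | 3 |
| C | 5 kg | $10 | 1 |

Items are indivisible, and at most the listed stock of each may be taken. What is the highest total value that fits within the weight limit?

$124

Top feasible selections:
- 3×B + 1×C: weight 26, value 124
- 3×B: weight 21, value 114
Best: $124.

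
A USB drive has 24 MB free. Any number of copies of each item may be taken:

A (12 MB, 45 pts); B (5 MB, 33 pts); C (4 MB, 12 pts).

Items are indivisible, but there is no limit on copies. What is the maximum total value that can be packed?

144 pts

Best value-per-unit is B at 33/5; filling with it alone gives 4×33 = 132.
Optimal mix: 4×B + 1×C → size 24, value 144.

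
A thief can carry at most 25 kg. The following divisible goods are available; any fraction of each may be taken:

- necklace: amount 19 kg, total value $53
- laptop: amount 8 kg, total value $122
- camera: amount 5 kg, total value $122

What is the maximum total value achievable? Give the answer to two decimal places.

Take in order of value per unit:
- camera (122/5 per unit): all 5 → value 122, running total 122.00
- laptop (122/8 per unit): all 8 → value 122, running total 244.00
- necklace (53/19 per unit): 12 of 19 → value 12×53/19 = 33.4737, running total 277.47
Total 277.47.

277.47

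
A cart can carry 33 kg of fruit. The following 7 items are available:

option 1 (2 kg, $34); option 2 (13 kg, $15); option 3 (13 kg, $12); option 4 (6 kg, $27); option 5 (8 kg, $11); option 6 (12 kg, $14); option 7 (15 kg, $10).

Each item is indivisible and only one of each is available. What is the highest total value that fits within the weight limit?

This is a 0/1 knapsack; check combinations near the capacity.
- option 1+option 2+option 4+option 6: weight 2+13+6+12=33, value 34+15+27+14=90
- option 1+option 2+option 4+option 5: weight 2+13+6+8=29, value 34+15+27+11=87
- option 1+option 3+option 4+option 6: weight 2+13+6+12=33, value 34+12+27+14=87
Best: $90.

$90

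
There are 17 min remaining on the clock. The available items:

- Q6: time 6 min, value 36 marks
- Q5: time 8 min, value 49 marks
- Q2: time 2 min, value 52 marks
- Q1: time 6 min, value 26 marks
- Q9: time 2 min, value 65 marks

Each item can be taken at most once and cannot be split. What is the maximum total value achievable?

179 marks

Check high-value combinations within 17 min:
- Q6+Q2+Q1+Q9: time 6+2+6+2=16, value 36+52+26+65=179
- Q5+Q2+Q9: time 8+2+2=12, value 49+52+65=166
- Q6+Q2+Q9: time 6+2+2=10, value 36+52+65=153
- Q6+Q5+Q9: time 6+8+2=16, value 36+49+65=150
Best: 179 marks.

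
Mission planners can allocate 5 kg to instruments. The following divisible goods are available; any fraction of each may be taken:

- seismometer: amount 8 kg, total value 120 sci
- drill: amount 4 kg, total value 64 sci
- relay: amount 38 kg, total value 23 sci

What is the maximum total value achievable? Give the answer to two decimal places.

Take in order of value per unit:
- drill (64/4 per unit): all 4 → value 64, running total 64.00
- seismometer (120/8 per unit): 1 of 8 → value 1×120/8 = 15.0000, running total 79.00
Total 79.00.

79.00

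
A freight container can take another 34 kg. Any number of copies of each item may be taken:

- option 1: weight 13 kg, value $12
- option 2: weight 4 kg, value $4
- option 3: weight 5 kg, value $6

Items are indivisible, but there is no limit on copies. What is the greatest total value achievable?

$40

Best value-per-unit is option 3 at 6/5; filling with it alone gives 6×6 = 36.
Optimal mix: 1×option 2 + 6×option 3 → weight 34, value 40.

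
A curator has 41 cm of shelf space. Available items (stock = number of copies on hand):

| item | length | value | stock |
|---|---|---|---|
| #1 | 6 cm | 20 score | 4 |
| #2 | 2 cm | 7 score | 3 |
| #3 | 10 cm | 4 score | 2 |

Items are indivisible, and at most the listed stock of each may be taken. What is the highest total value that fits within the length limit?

105 score

Top feasible selections:
- 4×#1 + 3×#2 + 1×#3: length 40, value 105
- 4×#1 + 3×#2: length 30, value 101
- 4×#1 + 2×#2 + 1×#3: length 38, value 98
Best: 105 score.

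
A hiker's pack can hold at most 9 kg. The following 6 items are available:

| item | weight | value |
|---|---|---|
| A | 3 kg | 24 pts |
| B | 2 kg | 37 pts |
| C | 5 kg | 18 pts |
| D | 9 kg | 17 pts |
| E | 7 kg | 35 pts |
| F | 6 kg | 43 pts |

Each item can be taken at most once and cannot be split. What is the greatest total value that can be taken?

80 pts

Check high-value combinations within 9 kg:
- B+F: weight 2+6=8, value 37+43=80
- B+E: weight 2+7=9, value 37+35=72
- A+F: weight 3+6=9, value 24+43=67
- A+B: weight 3+2=5, value 24+37=61
- B+C: weight 2+5=7, value 37+18=55
Best: 80 pts.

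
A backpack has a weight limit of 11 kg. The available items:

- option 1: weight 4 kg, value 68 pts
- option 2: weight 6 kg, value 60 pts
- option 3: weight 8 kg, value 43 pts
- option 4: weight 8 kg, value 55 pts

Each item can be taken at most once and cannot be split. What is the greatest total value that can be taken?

Check high-value combinations within 11 kg:
- option 1+option 2: weight 4+6=10, value 68+60=128
- option 1: weight 4, value 68
- option 2: weight 6, value 60
Best: 128 pts.

128 pts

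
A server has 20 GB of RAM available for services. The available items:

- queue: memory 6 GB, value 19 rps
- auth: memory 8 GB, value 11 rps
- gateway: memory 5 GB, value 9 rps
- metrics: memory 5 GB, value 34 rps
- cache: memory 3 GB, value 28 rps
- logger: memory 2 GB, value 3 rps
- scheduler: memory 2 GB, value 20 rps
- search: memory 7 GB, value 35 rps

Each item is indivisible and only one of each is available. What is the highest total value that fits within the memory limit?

Check high-value combinations within 20 GB:
- metrics+cache+logger+scheduler+search: memory 5+3+2+2+7=19, value 34+28+3+20+35=120
- metrics+cache+scheduler+search: memory 5+3+2+7=17, value 34+28+20+35=117
- queue+metrics+scheduler+search: memory 6+5+2+7=20, value 19+34+20+35=108
- gateway+metrics+cache+search: memory 5+5+3+7=20, value 9+34+28+35=106
- queue+cache+logger+scheduler+search: memory 6+3+2+2+7=20, value 19+28+3+20+35=105
Best: 120 rps.

120 rps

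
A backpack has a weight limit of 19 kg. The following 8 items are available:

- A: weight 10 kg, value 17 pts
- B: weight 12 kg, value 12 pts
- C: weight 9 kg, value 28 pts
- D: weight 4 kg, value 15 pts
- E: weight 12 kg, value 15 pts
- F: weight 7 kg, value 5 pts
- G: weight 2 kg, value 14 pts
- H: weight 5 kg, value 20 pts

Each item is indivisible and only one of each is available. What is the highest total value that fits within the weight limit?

63 pts

This is a 0/1 knapsack; check combinations near the capacity.
- C+D+H: weight 9+4+5=18, value 28+15+20=63
- C+G+H: weight 9+2+5=16, value 28+14+20=62
- C+D+G: weight 9+4+2=15, value 28+15+14=57
- D+F+G+H: weight 4+7+2+5=18, value 15+5+14+20=54
Best: 63 pts.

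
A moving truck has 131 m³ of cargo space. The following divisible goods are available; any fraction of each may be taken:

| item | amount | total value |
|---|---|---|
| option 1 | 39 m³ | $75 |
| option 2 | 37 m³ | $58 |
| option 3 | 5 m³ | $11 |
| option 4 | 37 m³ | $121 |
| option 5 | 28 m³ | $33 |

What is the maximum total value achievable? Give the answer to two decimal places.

280.32

Take in order of value per unit:
- option 4 (121/37 per unit): all 37 → value 121, running total 121.00
- option 3 (11/5 per unit): all 5 → value 11, running total 132.00
- option 1 (75/39 per unit): all 39 → value 75, running total 207.00
- option 2 (58/37 per unit): all 37 → value 58, running total 265.00
- option 5 (33/28 per unit): 13 of 28 → value 13×33/28 = 15.3214, running total 280.32
Total 280.32.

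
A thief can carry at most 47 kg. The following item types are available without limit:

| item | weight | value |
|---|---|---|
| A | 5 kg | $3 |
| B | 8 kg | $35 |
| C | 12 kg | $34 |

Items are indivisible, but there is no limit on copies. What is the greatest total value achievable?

Best value-per-unit is B at 35/8; filling with it alone gives 5×35 = 175.
Optimal mix: 1×A + 5×B → weight 45, value 178.

$178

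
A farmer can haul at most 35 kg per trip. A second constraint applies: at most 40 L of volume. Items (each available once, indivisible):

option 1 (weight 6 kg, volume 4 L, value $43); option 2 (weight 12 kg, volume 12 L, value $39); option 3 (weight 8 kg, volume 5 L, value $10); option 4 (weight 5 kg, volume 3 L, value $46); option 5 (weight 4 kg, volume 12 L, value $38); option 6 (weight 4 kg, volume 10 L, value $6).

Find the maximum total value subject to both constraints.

$176

Feasible sets respecting both limits:
- option 1+option 2+option 3+option 4+option 5: weight 35, volume 36, value 176
- option 1+option 2+option 4+option 5: weight 27, volume 31, value 166
- option 1+option 2+option 3+option 4+option 6: weight 35, volume 34, value 144
Best: $176.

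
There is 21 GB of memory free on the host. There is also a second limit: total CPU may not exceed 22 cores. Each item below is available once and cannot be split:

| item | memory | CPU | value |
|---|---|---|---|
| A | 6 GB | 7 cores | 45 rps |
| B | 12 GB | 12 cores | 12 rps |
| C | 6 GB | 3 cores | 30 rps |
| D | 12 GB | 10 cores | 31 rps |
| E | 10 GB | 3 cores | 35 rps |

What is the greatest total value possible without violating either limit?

Feasible sets respecting both limits:
- A+E: memory 16, CPU 10, value 80
- A+D: memory 18, CPU 17, value 76
- A+C: memory 12, CPU 10, value 75
Best: 80 rps.

80 rps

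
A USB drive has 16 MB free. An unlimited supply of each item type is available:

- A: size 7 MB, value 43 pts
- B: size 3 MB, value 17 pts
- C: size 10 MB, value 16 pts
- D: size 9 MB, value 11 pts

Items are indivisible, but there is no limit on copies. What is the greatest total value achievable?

94 pts

Best value-per-unit is A at 43/7; filling with it alone gives 2×43 = 86.
Optimal mix: 1×A + 3×B → size 16, value 94.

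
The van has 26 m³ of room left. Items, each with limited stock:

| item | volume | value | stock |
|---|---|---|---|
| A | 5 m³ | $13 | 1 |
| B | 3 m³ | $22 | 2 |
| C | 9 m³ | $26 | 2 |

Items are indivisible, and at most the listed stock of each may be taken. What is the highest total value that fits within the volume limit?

$96

Best selections within volume 26 and stock limits:
- 2×B + 2×C: volume 24, value 96
- 1×A + 1×B + 2×C: volume 26, value 87
- 1×A + 2×B + 1×C: volume 20, value 83
Best: $96.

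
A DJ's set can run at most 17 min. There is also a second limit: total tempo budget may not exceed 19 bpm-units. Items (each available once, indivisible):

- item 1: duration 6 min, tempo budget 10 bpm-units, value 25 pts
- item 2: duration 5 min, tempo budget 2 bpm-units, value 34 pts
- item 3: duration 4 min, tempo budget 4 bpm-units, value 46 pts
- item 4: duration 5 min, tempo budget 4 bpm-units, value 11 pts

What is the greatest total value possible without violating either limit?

105 pts

Feasible sets respecting both limits:
- item 1+item 2+item 3: duration 15, tempo budget 16, value 105
- item 2+item 3+item 4: duration 14, tempo budget 10, value 91
- item 1+item 3+item 4: duration 15, tempo budget 18, value 82
- item 2+item 3: duration 9, tempo budget 6, value 80
Best: 105 pts.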